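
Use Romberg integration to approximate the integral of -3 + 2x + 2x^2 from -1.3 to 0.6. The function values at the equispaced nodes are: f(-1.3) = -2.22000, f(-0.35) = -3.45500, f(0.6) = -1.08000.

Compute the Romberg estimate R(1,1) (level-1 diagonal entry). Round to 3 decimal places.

R(0,0) (trapezoid, 1 panel, h=1.9000): -3.13500
R(1,0) (trapezoid, 2 panels, h=0.9500): -4.84975
R(1,1) = -4.84975 + (-4.84975 − (-3.13500))/3 = -5.42133

-5.421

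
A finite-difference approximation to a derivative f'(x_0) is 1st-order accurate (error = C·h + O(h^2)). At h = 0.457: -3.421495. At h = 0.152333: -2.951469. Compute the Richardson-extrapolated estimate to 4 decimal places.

The leading error scales as h; refining by a factor of 3 reduces it by 3^1 = 3.
Extrapolated value = (3·A(h/3) − A(h)) / (3 − 1)
= (3·(-2.951469) − (-3.421495)) / 2
= -5.432912 / 2 = -2.716456

-2.7165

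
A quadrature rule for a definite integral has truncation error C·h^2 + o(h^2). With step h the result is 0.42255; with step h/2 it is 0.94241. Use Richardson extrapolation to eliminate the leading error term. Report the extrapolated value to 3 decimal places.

The leading error scales as h^2; refining by a factor of 2 reduces it by 2^2 = 4.
Extrapolated value = (4·A(h/2) − A(h)) / (4 − 1)
= (4·0.94241 − 0.42255) / 3
= 3.34709 / 3 = 1.11570

1.116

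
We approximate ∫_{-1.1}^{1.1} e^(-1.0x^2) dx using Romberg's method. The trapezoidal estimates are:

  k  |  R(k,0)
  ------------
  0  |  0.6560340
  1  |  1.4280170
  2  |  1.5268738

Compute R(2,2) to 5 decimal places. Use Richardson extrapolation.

Richardson extrapolation on the trapezoidal column (denominator 4−1=3):
R(1,1) = 1.4280170 + (1.4280170 − 0.6560340)/3 = 1.6853447
R(2,1) = 1.5268738 + (1.5268738 − 1.4280170)/3 = 1.5598261
R(2,2) = (16·1.5598261 − 1.6853447) / 15 = 1.5514582

1.55146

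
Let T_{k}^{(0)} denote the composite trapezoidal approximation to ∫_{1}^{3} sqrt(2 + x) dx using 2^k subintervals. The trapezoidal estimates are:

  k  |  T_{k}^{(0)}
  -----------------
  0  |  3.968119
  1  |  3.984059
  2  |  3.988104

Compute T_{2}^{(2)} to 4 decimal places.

Richardson extrapolation on the trapezoidal column (denominator 4−1=3):
T_{1}^{(1)} = (4·3.984059 − 3.968119) / 3 = 3.989372
T_{2}^{(1)} = 3.988104 + (3.988104 − 3.984059)/3 = 3.989452
T_{2}^{(2)} = 3.989452 + (3.989452 − 3.989372)/15 = 3.989457
(Column j=1 coincides with Simpson's rule on the same nodes.)

3.9895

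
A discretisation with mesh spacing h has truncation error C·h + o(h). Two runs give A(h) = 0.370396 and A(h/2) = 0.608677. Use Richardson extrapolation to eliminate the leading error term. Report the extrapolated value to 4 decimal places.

Extrapolated value = (2·A(h/2) − A(h)) / (2 − 1)
= (2·0.608677 − 0.370396) / 1
= 0.846958 / 1 = 0.846958

0.8470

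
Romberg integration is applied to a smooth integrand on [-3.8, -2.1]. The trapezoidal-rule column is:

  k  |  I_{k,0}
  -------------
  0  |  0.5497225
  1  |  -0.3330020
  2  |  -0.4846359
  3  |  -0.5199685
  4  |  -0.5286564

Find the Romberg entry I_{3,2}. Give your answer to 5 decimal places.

-0.53152

I_{2,1} = (4·(-0.4846359) − (-0.3330020)) / 3 = -0.5351805
I_{3,1} = -0.5199685 + (-0.5199685 − (-0.4846359))/3 = -0.5317460
I_{3,2} = -0.5317460 + (-0.5317460 − (-0.5351805))/15 = -0.5315170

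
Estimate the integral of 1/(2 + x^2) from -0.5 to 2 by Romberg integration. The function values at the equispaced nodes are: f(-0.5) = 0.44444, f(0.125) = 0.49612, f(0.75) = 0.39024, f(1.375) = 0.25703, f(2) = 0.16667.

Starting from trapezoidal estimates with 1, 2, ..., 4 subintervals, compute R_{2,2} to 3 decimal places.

R_{0,0} (trapezoid, 1 panel, h=2.5000): 0.76389
R_{1,0} (trapezoid, 2 panels, h=1.2500): 0.86974
R_{2,0} (trapezoid, 4 panels, h=0.6250): 0.90559
R_{1,1} = 0.86974 + (0.86974 − 0.76389)/3 = 0.90502
R_{2,1} = 0.90559 + (0.90559 − 0.86974)/3 = 0.91754
R_{2,2} = 0.91754 + (0.91754 − 0.90502)/15 = 0.91837

0.918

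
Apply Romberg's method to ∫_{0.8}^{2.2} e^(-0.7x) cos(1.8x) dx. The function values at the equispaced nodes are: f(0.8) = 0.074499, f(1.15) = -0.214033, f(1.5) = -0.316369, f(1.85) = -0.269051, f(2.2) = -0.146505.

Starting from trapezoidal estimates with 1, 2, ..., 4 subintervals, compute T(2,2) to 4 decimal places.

T(0,0) (trapezoid, 1 panel, h=1.4000): -0.050404
T(1,0) (trapezoid, 2 panels, h=0.7000): -0.246660
T(2,0) (trapezoid, 4 panels, h=0.3500): -0.292410
T(1,1) = -0.246660 + (-0.246660 − (-0.050404))/3 = -0.312079
T(2,1) = -0.292410 + (-0.292410 − (-0.246660))/3 = -0.307660
T(2,2) = -0.307660 + (-0.307660 − (-0.312079))/15 = -0.307365

-0.3074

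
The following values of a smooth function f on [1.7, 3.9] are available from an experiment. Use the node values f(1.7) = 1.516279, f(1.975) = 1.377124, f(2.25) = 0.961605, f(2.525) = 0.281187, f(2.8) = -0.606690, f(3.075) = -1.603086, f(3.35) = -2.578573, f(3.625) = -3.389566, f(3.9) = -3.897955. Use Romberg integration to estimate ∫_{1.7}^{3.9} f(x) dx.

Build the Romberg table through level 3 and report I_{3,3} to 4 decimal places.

I_{0,0} (trapezoid, 1 panel, h=2.2000): -2.619844
I_{1,0} (trapezoid, 2 panels, h=1.1000): -1.977281
I_{2,0} (trapezoid, 4 panels, h=0.5500): -1.877973
I_{3,0} (trapezoid, 8 panels, h=0.2750): -1.855930
I_{1,1} = -1.977281 + (-1.977281 − (-2.619844))/3 = -1.763093
I_{2,1} = -1.877973 + (-1.877973 − (-1.977281))/3 = -1.844870
I_{3,1} = -1.855930 + (-1.855930 − (-1.877973))/3 = -1.848582
I_{2,2} = -1.844870 + (-1.844870 − (-1.763093))/15 = -1.850322
I_{3,2} = -1.848582 + (-1.848582 − (-1.844870))/15 = -1.848829
I_{3,3} = -1.848829 + (-1.848829 − (-1.850322))/63 = -1.848805

-1.8488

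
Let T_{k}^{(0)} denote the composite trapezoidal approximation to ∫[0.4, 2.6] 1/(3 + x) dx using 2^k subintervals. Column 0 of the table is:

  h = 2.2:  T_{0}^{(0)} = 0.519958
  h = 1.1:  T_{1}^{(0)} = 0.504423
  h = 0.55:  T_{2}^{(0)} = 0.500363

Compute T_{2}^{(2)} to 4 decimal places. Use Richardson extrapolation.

0.4990

Richardson extrapolation on the trapezoidal column (denominator 4−1=3):
T_{1}^{(1)} = (4·0.504423 − 0.519958) / 3 = 0.499245
T_{2}^{(1)} = 0.500363 + (0.500363 − 0.504423)/3 = 0.499010
T_{2}^{(2)} = 0.499010 + (0.499010 − 0.499245)/15 = 0.498994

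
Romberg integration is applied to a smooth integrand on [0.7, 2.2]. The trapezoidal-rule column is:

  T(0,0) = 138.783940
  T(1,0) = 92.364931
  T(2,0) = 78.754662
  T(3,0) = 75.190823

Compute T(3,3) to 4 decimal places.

T(1,1) = (4·92.364931 − 138.783940) / 3 = 76.891928
T(2,1) = (4·78.754662 − 92.364931) / 3 = 74.217906
T(3,1) = (4·75.190823 − 78.754662) / 3 = 74.002877
T(2,2) = 74.217906 + (74.217906 − 76.891928)/15 = 74.039638
T(3,2) = 74.002877 + (74.002877 − 74.217906)/15 = 73.988542
T(3,3) = 73.988542 + (73.988542 − 74.039638)/63 = 73.987731
(Column j=1 coincides with Simpson's rule on the same nodes.)

73.9877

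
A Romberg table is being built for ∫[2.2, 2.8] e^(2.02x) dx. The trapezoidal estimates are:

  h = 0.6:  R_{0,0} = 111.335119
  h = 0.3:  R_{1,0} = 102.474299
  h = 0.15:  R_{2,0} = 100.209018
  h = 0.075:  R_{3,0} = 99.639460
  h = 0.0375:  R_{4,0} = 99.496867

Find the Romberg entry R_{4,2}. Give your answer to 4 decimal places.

99.4493

Richardson extrapolation on the trapezoidal column (denominator 4−1=3):
R_{3,1} = (4·99.639460 − 100.209018) / 3 = 99.449607
R_{4,1} = (4·99.496867 − 99.639460) / 3 = 99.449336
R_{4,2} = 99.449336 + (99.449336 − 99.449607)/15 = 99.449318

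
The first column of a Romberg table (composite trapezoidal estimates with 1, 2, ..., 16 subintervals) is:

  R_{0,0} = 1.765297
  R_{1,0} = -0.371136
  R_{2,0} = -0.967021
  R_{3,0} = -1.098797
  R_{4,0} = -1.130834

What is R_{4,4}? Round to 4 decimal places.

-1.1414

R_{1,1} = -0.371136 + (-0.371136 − 1.765297)/3 = -1.083280
R_{2,1} = -0.967021 + (-0.967021 − (-0.371136))/3 = -1.165649
R_{3,1} = (4·(-1.098797) − (-0.967021)) / 3 = -1.142722
R_{4,1} = -1.130834 + (-1.130834 − (-1.098797))/3 = -1.141513
R_{2,2} = (16·(-1.165649) − (-1.083280)) / 15 = -1.171140
R_{3,2} = -1.142722 + (-1.142722 − (-1.165649))/15 = -1.141194
R_{4,2} = (16·(-1.141513) − (-1.142722)) / 15 = -1.141432
R_{3,3} = -1.141194 + (-1.141194 − (-1.171140))/63 = -1.140719
R_{4,3} = (64·(-1.141432) − (-1.141194)) / 63 = -1.141436
R_{4,4} = -1.141436 + (-1.141436 − (-1.140719))/255 = -1.141439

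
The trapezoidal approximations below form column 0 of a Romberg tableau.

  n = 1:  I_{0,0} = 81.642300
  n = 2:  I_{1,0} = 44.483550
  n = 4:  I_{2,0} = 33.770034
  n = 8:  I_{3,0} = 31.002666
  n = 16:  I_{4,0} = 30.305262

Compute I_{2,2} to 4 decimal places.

30.0723

Richardson extrapolation on the trapezoidal column (denominator 4−1=3):
I_{1,1} = (4·44.483550 − 81.642300) / 3 = 32.097300
I_{2,1} = 33.770034 + (33.770034 − 44.483550)/3 = 30.198862
I_{2,2} = (16·30.198862 − 32.097300) / 15 = 30.072299
(Column j=1 coincides with Simpson's rule on the same nodes.)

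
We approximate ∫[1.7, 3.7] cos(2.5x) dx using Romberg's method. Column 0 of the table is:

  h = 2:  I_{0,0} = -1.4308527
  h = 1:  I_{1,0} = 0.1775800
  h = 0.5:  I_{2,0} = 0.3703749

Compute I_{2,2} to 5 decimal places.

Richardson extrapolation on the trapezoidal column (denominator 4−1=3):
I_{1,1} = (4·0.1775800 − (-1.4308527)) / 3 = 0.7137242
I_{2,1} = 0.3703749 + (0.3703749 − 0.1775800)/3 = 0.4346399
I_{2,2} = (16·0.4346399 − 0.7137242) / 15 = 0.4160343
(Column j=1 coincides with Simpson's rule on the same nodes.)

0.41603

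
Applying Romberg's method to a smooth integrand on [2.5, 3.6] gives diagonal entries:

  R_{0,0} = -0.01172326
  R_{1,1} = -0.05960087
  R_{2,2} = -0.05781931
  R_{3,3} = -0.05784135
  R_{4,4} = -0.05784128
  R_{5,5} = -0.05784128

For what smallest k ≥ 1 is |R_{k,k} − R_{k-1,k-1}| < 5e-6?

k = 4

|R_{1,1} − R_{0,0}| = 0.04787761 ≥ 5e-6
|R_{2,2} − R_{1,1}| = 0.00178156 ≥ 5e-6
|R_{3,3} − R_{2,2}| = 0.00002204 ≥ 5e-6
|R_{4,4} − R_{3,3}| = 0.00000007 < 5e-6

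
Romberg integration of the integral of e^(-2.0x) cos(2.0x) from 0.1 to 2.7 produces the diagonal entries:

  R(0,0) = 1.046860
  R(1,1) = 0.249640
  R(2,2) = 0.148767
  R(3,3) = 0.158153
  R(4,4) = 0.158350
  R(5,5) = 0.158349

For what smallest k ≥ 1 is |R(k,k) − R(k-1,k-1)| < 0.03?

|R(1,1) − R(0,0)| = 0.797220 ≥ 0.03
|R(2,2) − R(1,1)| = 0.100873 ≥ 0.03
|R(3,3) − R(2,2)| = 0.009386 < 0.03

k = 3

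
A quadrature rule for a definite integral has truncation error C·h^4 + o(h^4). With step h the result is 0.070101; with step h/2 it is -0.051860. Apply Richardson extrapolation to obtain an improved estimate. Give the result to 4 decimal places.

Extrapolated value = (16·A(h/2) − A(h)) / (16 − 1)
= (16·(-0.051860) − 0.070101) / 15
= -0.899861 / 15 = -0.059991

-0.0600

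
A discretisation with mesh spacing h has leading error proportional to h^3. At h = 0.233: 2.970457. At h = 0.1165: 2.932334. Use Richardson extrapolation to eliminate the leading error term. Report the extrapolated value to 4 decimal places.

Extrapolated value = (8·A(h/2) − A(h)) / (8 − 1)
= (8·2.932334 − 2.970457) / 7
= 20.488215 / 7 = 2.926888

2.9269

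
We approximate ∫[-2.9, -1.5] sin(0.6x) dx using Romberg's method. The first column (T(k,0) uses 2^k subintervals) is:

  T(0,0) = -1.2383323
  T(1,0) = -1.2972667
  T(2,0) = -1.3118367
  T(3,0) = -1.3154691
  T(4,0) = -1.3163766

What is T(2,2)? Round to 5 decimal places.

-1.31668

Richardson extrapolation on the trapezoidal column (denominator 4−1=3):
T(1,1) = (4·(-1.2972667) − (-1.2383323)) / 3 = -1.3169115
T(2,1) = -1.3118367 + (-1.3118367 − (-1.2972667))/3 = -1.3166934
T(2,2) = (16·(-1.3166934) − (-1.3169115)) / 15 = -1.3166789
(Column j=1 coincides with Simpson's rule on the same nodes.)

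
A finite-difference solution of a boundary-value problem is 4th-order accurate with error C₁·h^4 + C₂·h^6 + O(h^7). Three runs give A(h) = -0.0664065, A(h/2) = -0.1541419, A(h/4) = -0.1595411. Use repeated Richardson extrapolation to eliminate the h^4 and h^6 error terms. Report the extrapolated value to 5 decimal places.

-0.15990

First eliminate the h^4 term (factor 2^4 = 16):
  B₁ = (16·(-0.1541419) − (-0.0664065))/15 = -0.1599909
  B₂ = (16·(-0.1595411) − (-0.1541419))/15 = -0.1599010
Then eliminate the h^6 term (factor 2^6 = 64):
  (64·(-0.1599010) − (-0.1599909))/63 = -0.1598996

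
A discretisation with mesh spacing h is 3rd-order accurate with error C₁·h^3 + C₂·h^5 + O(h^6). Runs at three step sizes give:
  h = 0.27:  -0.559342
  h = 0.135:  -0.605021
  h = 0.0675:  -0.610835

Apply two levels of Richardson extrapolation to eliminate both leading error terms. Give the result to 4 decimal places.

First eliminate the h^3 term (factor 2^3 = 8):
  B₁ = (8·(-0.605021) − (-0.559342))/7 = -0.611547
  B₂ = (8·(-0.610835) − (-0.605021))/7 = -0.611666
Then eliminate the h^5 term (factor 2^5 = 32):
  (32·(-0.611666) − (-0.611547))/31 = -0.611670

-0.6117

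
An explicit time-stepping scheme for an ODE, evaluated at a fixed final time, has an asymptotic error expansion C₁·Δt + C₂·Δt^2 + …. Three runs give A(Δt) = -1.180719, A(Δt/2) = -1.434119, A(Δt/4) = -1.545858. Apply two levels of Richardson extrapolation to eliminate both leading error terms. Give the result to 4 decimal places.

First eliminate the Δt term (factor 2^1 = 2):
  B₁ = (2·(-1.434119) − (-1.180719))/1 = -1.687519
  B₂ = (2·(-1.545858) − (-1.434119))/1 = -1.657597
Then eliminate the Δt^2 term (factor 2^2 = 4):
  (4·(-1.657597) − (-1.687519))/3 = -1.647623

-1.6476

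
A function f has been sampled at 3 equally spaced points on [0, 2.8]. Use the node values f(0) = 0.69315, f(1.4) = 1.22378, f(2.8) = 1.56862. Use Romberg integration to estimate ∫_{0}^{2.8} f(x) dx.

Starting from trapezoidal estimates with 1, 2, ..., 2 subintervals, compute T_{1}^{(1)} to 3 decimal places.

3.340

T_{0}^{(0)} (trapezoid, 1 panel, h=2.8000): 3.16648
T_{1}^{(0)} (trapezoid, 2 panels, h=1.4000): 3.29653
T_{1}^{(1)} = 3.29653 + (3.29653 − 3.16648)/3 = 3.33988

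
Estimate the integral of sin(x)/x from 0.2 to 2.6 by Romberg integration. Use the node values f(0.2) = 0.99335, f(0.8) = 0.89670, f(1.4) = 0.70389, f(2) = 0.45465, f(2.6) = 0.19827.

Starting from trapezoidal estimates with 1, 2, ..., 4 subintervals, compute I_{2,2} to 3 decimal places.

I_{0,0} (trapezoid, 1 panel, h=2.4000): 1.42994
I_{1,0} (trapezoid, 2 panels, h=1.2000): 1.55964
I_{2,0} (trapezoid, 4 panels, h=0.6000): 1.59063
I_{1,1} = 1.55964 + (1.55964 − 1.42994)/3 = 1.60287
I_{2,1} = 1.59063 + (1.59063 − 1.55964)/3 = 1.60096
I_{2,2} = 1.60096 + (1.60096 − 1.60287)/15 = 1.60083

1.601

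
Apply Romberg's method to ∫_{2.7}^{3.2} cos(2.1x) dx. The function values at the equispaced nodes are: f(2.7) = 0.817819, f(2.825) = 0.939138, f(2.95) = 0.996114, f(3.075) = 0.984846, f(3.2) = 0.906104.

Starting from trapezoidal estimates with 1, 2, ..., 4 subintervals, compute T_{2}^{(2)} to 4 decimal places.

T_{0}^{(0)} (trapezoid, 1 panel, h=0.5000): 0.430981
T_{1}^{(0)} (trapezoid, 2 panels, h=0.2500): 0.464519
T_{2}^{(0)} (trapezoid, 4 panels, h=0.1250): 0.472757
T_{1}^{(1)} = 0.464519 + (0.464519 − 0.430981)/3 = 0.475698
T_{2}^{(1)} = 0.472757 + (0.472757 − 0.464519)/3 = 0.475503
T_{2}^{(2)} = 0.475503 + (0.475503 − 0.475698)/15 = 0.475490

0.4755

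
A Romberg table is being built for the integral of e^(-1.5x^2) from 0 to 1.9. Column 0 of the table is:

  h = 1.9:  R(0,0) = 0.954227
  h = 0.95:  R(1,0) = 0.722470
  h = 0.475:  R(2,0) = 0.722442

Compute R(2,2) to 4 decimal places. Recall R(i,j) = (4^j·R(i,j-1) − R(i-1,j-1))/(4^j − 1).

0.7276

R(1,1) = 0.722470 + (0.722470 − 0.954227)/3 = 0.645218
R(2,1) = (4·0.722442 − 0.722470) / 3 = 0.722433
R(2,2) = 0.722433 + (0.722433 − 0.645218)/15 = 0.727581
(Column j=1 coincides with Simpson's rule on the same nodes.)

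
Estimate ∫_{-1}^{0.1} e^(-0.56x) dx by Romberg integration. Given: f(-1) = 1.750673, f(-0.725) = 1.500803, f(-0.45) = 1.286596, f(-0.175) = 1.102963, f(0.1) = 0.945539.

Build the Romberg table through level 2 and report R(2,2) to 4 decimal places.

1.4377

R(0,0) (trapezoid, 1 panel, h=1.1000): 1.482917
R(1,0) (trapezoid, 2 panels, h=0.5500): 1.449086
R(2,0) (trapezoid, 4 panels, h=0.2750): 1.440579
R(1,1) = 1.449086 + (1.449086 − 1.482917)/3 = 1.437809
R(2,1) = 1.440579 + (1.440579 − 1.449086)/3 = 1.437743
R(2,2) = 1.437743 + (1.437743 − 1.437809)/15 = 1.437739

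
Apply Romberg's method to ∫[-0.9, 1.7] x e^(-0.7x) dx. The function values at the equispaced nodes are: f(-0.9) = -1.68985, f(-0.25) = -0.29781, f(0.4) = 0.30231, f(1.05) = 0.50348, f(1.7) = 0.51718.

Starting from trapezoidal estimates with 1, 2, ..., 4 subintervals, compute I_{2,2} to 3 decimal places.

I_{0,0} (trapezoid, 1 panel, h=2.6000): -1.52447
I_{1,0} (trapezoid, 2 panels, h=1.3000): -0.36923
I_{2,0} (trapezoid, 4 panels, h=0.6500): -0.05093
I_{1,1} = -0.36923 + (-0.36923 − (-1.52447))/3 = 0.01585
I_{2,1} = -0.05093 + (-0.05093 − (-0.36923))/3 = 0.05517
I_{2,2} = 0.05517 + (0.05517 − 0.01585)/15 = 0.05779

0.058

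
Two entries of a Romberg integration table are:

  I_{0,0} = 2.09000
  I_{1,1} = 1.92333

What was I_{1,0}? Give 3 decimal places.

1.965

From I_{1,1} = (4·I_{1,0} − I_{0,0})/3, solve for I_{1,0}:
4·I_{1,0} = 3·1.92333 + 2.09000 = 7.85999
I_{1,0} = 1.96500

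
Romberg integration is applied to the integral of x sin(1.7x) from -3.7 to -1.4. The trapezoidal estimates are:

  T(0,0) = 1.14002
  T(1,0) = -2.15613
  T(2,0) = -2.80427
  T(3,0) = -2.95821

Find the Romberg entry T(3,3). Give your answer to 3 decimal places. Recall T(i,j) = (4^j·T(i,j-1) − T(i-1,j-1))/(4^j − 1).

-3.009

T(1,1) = (4·(-2.15613) − 1.14002) / 3 = -3.25485
T(2,1) = -2.80427 + (-2.80427 − (-2.15613))/3 = -3.02032
T(3,1) = -2.95821 + (-2.95821 − (-2.80427))/3 = -3.00952
T(2,2) = -3.02032 + (-3.02032 − (-3.25485))/15 = -3.00468
T(3,2) = -3.00952 + (-3.00952 − (-3.02032))/15 = -3.00880
T(3,3) = (64·(-3.00880) − (-3.00468)) / 63 = -3.00887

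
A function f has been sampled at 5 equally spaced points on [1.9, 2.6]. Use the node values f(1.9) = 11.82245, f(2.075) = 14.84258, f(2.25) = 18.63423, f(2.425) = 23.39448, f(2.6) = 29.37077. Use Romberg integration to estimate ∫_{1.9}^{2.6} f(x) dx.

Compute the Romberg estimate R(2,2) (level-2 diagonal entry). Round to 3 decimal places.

R(0,0) (trapezoid, 1 panel, h=0.7000): 14.41763
R(1,0) (trapezoid, 2 panels, h=0.3500): 13.73079
R(2,0) (trapezoid, 4 panels, h=0.1750): 13.55688
R(1,1) = 13.73079 + (13.73079 − 14.41763)/3 = 13.50184
R(2,1) = 13.55688 + (13.55688 − 13.73079)/3 = 13.49891
R(2,2) = 13.49891 + (13.49891 − 13.50184)/15 = 13.49871

13.499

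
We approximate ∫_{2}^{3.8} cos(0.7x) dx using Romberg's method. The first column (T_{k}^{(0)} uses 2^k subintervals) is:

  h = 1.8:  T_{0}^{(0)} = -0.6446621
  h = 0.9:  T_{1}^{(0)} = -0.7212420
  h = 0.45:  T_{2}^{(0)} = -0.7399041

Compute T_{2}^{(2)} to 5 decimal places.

Richardson extrapolation on the trapezoidal column (denominator 4−1=3):
T_{1}^{(1)} = -0.7212420 + (-0.7212420 − (-0.6446621))/3 = -0.7467686
T_{2}^{(1)} = (4·(-0.7399041) − (-0.7212420)) / 3 = -0.7461248
T_{2}^{(2)} = (16·(-0.7461248) − (-0.7467686)) / 15 = -0.7460819

-0.74608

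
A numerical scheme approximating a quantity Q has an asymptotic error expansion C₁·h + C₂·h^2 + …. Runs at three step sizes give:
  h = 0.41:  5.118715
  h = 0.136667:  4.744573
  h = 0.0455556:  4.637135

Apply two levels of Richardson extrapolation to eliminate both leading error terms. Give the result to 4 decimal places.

4.5867

First eliminate the h term (factor 3^1 = 3):
  B₁ = (3·4.744573 − 5.118715)/2 = 4.557502
  B₂ = (3·4.637135 − 4.744573)/2 = 4.583416
Then eliminate the h^2 term (factor 3^2 = 9):
  (9·4.583416 − 4.557502)/8 = 4.586655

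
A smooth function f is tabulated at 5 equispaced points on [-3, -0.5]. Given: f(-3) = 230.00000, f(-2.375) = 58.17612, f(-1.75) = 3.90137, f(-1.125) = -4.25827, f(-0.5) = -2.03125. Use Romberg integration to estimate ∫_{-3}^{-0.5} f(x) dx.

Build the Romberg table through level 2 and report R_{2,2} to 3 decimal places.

R_{0,0} (trapezoid, 1 panel, h=2.5000): 284.96094
R_{1,0} (trapezoid, 2 panels, h=1.2500): 147.35718
R_{2,0} (trapezoid, 4 panels, h=0.6250): 107.37725
R_{1,1} = 147.35718 + (147.35718 − 284.96094)/3 = 101.48926
R_{2,1} = 107.37725 + (107.37725 − 147.35718)/3 = 94.05061
R_{2,2} = 94.05061 + (94.05061 − 101.48926)/15 = 93.55470

93.555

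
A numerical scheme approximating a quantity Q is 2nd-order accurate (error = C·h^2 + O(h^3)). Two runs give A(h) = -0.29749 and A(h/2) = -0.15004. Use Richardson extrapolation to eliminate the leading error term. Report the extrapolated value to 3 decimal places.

Extrapolated value = (4·A(h/2) − A(h)) / (4 − 1)
= (4·(-0.15004) − (-0.29749)) / 3
= -0.30267 / 3 = -0.10089

-0.101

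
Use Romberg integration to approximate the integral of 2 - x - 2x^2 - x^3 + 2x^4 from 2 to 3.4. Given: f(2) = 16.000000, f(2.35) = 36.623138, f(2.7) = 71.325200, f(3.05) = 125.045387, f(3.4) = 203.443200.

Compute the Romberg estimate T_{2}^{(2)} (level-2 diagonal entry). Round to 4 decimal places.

T_{0}^{(0)} (trapezoid, 1 panel, h=1.4000): 153.610240
T_{1}^{(0)} (trapezoid, 2 panels, h=0.7000): 126.732760
T_{2}^{(0)} (trapezoid, 4 panels, h=0.3500): 119.950364
T_{1}^{(1)} = 126.732760 + (126.732760 − 153.610240)/3 = 117.773600
T_{2}^{(1)} = 119.950364 + (119.950364 − 126.732760)/3 = 117.689565
T_{2}^{(2)} = 117.689565 + (117.689565 − 117.773600)/15 = 117.683963

117.6840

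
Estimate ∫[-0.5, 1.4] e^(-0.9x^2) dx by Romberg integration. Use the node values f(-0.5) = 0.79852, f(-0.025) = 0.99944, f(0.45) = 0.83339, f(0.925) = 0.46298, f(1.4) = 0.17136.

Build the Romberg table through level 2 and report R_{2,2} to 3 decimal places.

R_{0,0} (trapezoid, 1 panel, h=1.9000): 0.92139
R_{1,0} (trapezoid, 2 panels, h=0.9500): 1.25241
R_{2,0} (trapezoid, 4 panels, h=0.4750): 1.32086
R_{1,1} = 1.25241 + (1.25241 − 0.92139)/3 = 1.36275
R_{2,1} = 1.32086 + (1.32086 − 1.25241)/3 = 1.34368
R_{2,2} = 1.34368 + (1.34368 − 1.36275)/15 = 1.34241

1.342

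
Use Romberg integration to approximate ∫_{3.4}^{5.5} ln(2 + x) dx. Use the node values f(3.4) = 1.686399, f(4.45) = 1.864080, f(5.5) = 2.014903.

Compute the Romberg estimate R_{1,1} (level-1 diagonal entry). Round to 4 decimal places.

R_{0,0} (trapezoid, 1 panel, h=2.1000): 3.886367
R_{1,0} (trapezoid, 2 panels, h=1.0500): 3.900468
R_{1,1} = 3.900468 + (3.900468 − 3.886367)/3 = 3.905168

3.9052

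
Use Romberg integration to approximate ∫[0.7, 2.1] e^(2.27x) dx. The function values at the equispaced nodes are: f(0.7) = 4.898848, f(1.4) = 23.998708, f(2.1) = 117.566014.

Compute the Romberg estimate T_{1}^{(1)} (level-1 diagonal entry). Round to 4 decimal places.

50.9739

T_{0}^{(0)} (trapezoid, 1 panel, h=1.4000): 85.725403
T_{1}^{(0)} (trapezoid, 2 panels, h=0.7000): 59.661797
T_{1}^{(1)} = 59.661797 + (59.661797 − 85.725403)/3 = 50.973928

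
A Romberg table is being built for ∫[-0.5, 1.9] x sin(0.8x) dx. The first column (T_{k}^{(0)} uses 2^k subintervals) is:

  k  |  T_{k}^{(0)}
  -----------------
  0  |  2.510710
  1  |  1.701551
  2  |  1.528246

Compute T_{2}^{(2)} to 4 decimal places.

T_{1}^{(1)} = (4·1.701551 − 2.510710) / 3 = 1.431831
T_{2}^{(1)} = 1.528246 + (1.528246 − 1.701551)/3 = 1.470478
T_{2}^{(2)} = 1.470478 + (1.470478 − 1.431831)/15 = 1.473054
(Column j=1 coincides with Simpson's rule on the same nodes.)

1.4731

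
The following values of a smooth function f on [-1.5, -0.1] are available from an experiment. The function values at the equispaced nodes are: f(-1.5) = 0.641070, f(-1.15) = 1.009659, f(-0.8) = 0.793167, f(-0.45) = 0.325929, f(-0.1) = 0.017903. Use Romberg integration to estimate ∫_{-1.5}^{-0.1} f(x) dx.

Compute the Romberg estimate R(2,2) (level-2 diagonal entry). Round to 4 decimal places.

0.8846

R(0,0) (trapezoid, 1 panel, h=1.4000): 0.461281
R(1,0) (trapezoid, 2 panels, h=0.7000): 0.785857
R(2,0) (trapezoid, 4 panels, h=0.3500): 0.860385
R(1,1) = 0.785857 + (0.785857 − 0.461281)/3 = 0.894049
R(2,1) = 0.860385 + (0.860385 − 0.785857)/3 = 0.885228
R(2,2) = 0.885228 + (0.885228 − 0.894049)/15 = 0.884640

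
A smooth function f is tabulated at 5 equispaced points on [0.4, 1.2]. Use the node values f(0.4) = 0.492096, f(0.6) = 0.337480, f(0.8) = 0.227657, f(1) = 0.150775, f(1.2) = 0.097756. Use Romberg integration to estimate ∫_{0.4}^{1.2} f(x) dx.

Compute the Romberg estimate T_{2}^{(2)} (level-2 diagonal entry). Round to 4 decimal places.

T_{0}^{(0)} (trapezoid, 1 panel, h=0.8000): 0.235941
T_{1}^{(0)} (trapezoid, 2 panels, h=0.4000): 0.209033
T_{2}^{(0)} (trapezoid, 4 panels, h=0.2000): 0.202168
T_{1}^{(1)} = 0.209033 + (0.209033 − 0.235941)/3 = 0.200064
T_{2}^{(1)} = 0.202168 + (0.202168 − 0.209033)/3 = 0.199880
T_{2}^{(2)} = 0.199880 + (0.199880 − 0.200064)/15 = 0.199868

0.1999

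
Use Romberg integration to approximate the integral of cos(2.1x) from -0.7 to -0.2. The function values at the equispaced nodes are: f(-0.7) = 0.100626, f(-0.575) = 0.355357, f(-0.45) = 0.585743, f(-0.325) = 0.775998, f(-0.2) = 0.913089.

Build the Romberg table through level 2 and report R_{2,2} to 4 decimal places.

R_{0,0} (trapezoid, 1 panel, h=0.5000): 0.253429
R_{1,0} (trapezoid, 2 panels, h=0.2500): 0.273150
R_{2,0} (trapezoid, 4 panels, h=0.1250): 0.277994
R_{1,1} = 0.273150 + (0.273150 − 0.253429)/3 = 0.279724
R_{2,1} = 0.277994 + (0.277994 − 0.273150)/3 = 0.279609
R_{2,2} = 0.279609 + (0.279609 − 0.279724)/15 = 0.279601

0.2796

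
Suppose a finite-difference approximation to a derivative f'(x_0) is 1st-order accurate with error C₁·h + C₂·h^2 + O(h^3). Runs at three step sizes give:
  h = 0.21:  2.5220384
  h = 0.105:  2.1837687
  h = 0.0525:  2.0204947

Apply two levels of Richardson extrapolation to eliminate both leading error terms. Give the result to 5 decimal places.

First eliminate the h term (factor 2^1 = 2):
  B₁ = (2·2.1837687 − 2.5220384)/1 = 1.8454990
  B₂ = (2·2.0204947 − 2.1837687)/1 = 1.8572207
Then eliminate the h^2 term (factor 2^2 = 4):
  (4·1.8572207 − 1.8454990)/3 = 1.8611279

1.86113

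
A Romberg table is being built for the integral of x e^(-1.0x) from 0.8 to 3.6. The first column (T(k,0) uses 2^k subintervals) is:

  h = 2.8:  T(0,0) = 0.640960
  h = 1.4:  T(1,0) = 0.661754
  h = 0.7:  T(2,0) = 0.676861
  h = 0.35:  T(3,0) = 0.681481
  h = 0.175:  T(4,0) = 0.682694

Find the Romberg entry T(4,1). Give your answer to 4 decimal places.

0.6831

Richardson extrapolation on the trapezoidal column (denominator 4−1=3):
T(4,1) = (4·0.682694 − 0.681481) / 3 = 0.683098
(Column j=1 coincides with Simpson's rule on the same nodes.)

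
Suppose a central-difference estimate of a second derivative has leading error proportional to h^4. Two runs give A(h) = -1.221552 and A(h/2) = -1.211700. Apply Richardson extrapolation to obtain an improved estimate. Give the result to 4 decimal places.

The leading error scales as h^4; refining by a factor of 2 reduces it by 2^4 = 16.
Extrapolated value = (16·A(h/2) − A(h)) / (16 − 1)
= (16·(-1.211700) − (-1.221552)) / 15
= -18.165648 / 15 = -1.211043

-1.2110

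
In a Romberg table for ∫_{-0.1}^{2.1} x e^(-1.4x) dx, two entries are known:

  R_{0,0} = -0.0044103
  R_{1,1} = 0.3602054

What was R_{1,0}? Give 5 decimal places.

0.26905

From R_{1,1} = (4·R_{1,0} − R_{0,0})/3, solve for R_{1,0}:
4·R_{1,0} = 3·0.3602054 + (-0.0044103) = 1.0762059
R_{1,0} = 0.2690515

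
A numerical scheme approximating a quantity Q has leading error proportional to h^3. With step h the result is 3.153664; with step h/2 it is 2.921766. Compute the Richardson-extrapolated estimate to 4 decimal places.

2.8886

Extrapolated value = (8·A(h/2) − A(h)) / (8 − 1)
= (8·2.921766 − 3.153664) / 7
= 20.220464 / 7 = 2.888638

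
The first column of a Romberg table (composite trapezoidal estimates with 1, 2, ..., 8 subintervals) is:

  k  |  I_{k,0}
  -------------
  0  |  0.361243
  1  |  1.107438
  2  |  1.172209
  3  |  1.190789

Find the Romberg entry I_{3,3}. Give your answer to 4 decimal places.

I_{1,1} = 1.107438 + (1.107438 − 0.361243)/3 = 1.356170
I_{2,1} = 1.172209 + (1.172209 − 1.107438)/3 = 1.193799
I_{3,1} = (4·1.190789 − 1.172209) / 3 = 1.196982
I_{2,2} = (16·1.193799 − 1.356170) / 15 = 1.182974
I_{3,2} = (16·1.196982 − 1.193799) / 15 = 1.197194
I_{3,3} = (64·1.197194 − 1.182974) / 63 = 1.197420
(Column j=1 coincides with Simpson's rule on the same nodes.)

1.1974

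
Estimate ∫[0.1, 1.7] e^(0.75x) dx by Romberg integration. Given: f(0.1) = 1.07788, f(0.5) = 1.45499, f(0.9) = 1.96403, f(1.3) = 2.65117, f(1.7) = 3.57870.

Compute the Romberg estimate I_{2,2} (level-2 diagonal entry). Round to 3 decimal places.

I_{0,0} (trapezoid, 1 panel, h=1.6000): 3.72526
I_{1,0} (trapezoid, 2 panels, h=0.8000): 3.43386
I_{2,0} (trapezoid, 4 panels, h=0.4000): 3.35939
I_{1,1} = 3.43386 + (3.43386 − 3.72526)/3 = 3.33673
I_{2,1} = 3.35939 + (3.35939 − 3.43386)/3 = 3.33457
I_{2,2} = 3.33457 + (3.33457 − 3.33673)/15 = 3.33443

3.334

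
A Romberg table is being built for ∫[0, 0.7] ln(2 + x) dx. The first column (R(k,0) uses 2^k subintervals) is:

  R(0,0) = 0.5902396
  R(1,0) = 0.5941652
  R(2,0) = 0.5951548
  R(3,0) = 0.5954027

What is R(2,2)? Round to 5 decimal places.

0.59549

R(1,1) = (4·0.5941652 − 0.5902396) / 3 = 0.5954737
R(2,1) = 0.5951548 + (0.5951548 − 0.5941652)/3 = 0.5954847
R(2,2) = 0.5954847 + (0.5954847 − 0.5954737)/15 = 0.5954854
(Column j=1 coincides with Simpson's rule on the same nodes.)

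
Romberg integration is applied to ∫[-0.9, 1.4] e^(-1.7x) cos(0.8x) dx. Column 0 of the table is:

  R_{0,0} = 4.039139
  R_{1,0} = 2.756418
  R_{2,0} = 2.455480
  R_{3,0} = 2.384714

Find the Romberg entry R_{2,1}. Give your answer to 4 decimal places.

2.3552

R_{2,1} = 2.455480 + (2.455480 − 2.756418)/3 = 2.355167
(Column j=1 coincides with Simpson's rule on the same nodes.)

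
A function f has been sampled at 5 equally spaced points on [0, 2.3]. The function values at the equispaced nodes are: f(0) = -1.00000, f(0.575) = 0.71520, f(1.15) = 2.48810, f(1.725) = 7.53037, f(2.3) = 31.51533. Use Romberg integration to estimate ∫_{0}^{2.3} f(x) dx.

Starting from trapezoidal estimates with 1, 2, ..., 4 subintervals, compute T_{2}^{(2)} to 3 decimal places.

12.965

T_{0}^{(0)} (trapezoid, 1 panel, h=2.3000): 35.09263
T_{1}^{(0)} (trapezoid, 2 panels, h=1.1500): 20.40763
T_{2}^{(0)} (trapezoid, 4 panels, h=0.5750): 14.94502
T_{1}^{(1)} = 20.40763 + (20.40763 − 35.09263)/3 = 15.51263
T_{2}^{(1)} = 14.94502 + (14.94502 − 20.40763)/3 = 13.12415
T_{2}^{(2)} = 13.12415 + (13.12415 − 15.51263)/15 = 12.96492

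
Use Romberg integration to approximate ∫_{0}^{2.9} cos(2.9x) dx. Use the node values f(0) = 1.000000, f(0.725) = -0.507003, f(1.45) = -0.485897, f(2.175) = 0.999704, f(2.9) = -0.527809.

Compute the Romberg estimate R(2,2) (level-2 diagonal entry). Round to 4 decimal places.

R(0,0) (trapezoid, 1 panel, h=2.9000): 0.684677
R(1,0) (trapezoid, 2 panels, h=1.4500): -0.362212
R(2,0) (trapezoid, 4 panels, h=0.7250): 0.176102
R(1,1) = -0.362212 + (-0.362212 − 0.684677)/3 = -0.711175
R(2,1) = 0.176102 + (0.176102 − (-0.362212))/3 = 0.355540
R(2,2) = 0.355540 + (0.355540 − (-0.711175))/15 = 0.426654

0.4267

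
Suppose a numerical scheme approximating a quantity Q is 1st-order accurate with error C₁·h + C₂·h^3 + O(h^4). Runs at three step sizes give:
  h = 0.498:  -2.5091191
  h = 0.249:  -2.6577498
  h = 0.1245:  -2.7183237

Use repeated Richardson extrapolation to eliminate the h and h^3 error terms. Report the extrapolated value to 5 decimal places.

First eliminate the h term (factor 2^1 = 2):
  B₁ = (2·(-2.6577498) − (-2.5091191))/1 = -2.8063805
  B₂ = (2·(-2.7183237) − (-2.6577498))/1 = -2.7788976
Then eliminate the h^3 term (factor 2^3 = 8):
  (8·(-2.7788976) − (-2.8063805))/7 = -2.7749715

-2.77497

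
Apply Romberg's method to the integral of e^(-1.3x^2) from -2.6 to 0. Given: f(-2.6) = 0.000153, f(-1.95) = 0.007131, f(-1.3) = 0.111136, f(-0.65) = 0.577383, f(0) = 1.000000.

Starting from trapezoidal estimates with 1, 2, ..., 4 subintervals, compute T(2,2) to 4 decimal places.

0.7811

T(0,0) (trapezoid, 1 panel, h=2.6000): 1.300199
T(1,0) (trapezoid, 2 panels, h=1.3000): 0.794576
T(2,0) (trapezoid, 4 panels, h=0.6500): 0.777222
T(1,1) = 0.794576 + (0.794576 − 1.300199)/3 = 0.626035
T(2,1) = 0.777222 + (0.777222 − 0.794576)/3 = 0.771437
T(2,2) = 0.771437 + (0.771437 − 0.626035)/15 = 0.781130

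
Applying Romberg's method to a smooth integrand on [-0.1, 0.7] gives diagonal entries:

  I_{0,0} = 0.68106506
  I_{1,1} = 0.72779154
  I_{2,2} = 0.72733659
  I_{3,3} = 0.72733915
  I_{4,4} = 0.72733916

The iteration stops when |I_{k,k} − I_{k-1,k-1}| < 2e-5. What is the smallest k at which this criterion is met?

k = 3

|I_{1,1} − I_{0,0}| = 0.04672648 ≥ 2e-5
|I_{2,2} − I_{1,1}| = 0.00045495 ≥ 2e-5
|I_{3,3} − I_{2,2}| = 0.00000256 < 2e-5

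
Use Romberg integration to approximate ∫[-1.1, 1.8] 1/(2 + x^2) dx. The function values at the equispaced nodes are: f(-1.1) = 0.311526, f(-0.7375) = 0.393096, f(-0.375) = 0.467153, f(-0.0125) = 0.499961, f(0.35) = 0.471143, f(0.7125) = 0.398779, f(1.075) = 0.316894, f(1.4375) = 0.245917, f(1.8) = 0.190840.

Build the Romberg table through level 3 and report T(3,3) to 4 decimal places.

T(0,0) (trapezoid, 1 panel, h=2.9000): 0.728431
T(1,0) (trapezoid, 2 panels, h=1.4500): 1.047373
T(2,0) (trapezoid, 4 panels, h=0.7250): 1.092120
T(3,0) (trapezoid, 8 panels, h=0.3625): 1.103496
T(1,1) = 1.047373 + (1.047373 − 0.728431)/3 = 1.153687
T(2,1) = 1.092120 + (1.092120 − 1.047373)/3 = 1.107036
T(3,1) = 1.103496 + (1.103496 − 1.092120)/3 = 1.107288
T(2,2) = 1.107036 + (1.107036 − 1.153687)/15 = 1.103926
T(3,2) = 1.107288 + (1.107288 − 1.107036)/15 = 1.107305
T(3,3) = 1.107305 + (1.107305 − 1.103926)/63 = 1.107359

1.1074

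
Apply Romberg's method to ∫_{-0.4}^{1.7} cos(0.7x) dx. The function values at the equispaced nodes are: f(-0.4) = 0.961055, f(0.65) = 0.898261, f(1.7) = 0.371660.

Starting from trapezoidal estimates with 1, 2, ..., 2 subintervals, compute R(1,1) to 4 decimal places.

R(0,0) (trapezoid, 1 panel, h=2.1000): 1.399351
R(1,0) (trapezoid, 2 panels, h=1.0500): 1.642849
R(1,1) = 1.642849 + (1.642849 − 1.399351)/3 = 1.724015

1.7240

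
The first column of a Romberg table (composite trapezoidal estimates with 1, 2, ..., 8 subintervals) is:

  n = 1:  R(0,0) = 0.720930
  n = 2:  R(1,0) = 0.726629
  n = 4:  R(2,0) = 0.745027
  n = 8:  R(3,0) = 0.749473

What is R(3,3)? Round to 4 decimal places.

0.7509

R(1,1) = 0.726629 + (0.726629 − 0.720930)/3 = 0.728529
R(2,1) = (4·0.745027 − 0.726629) / 3 = 0.751160
R(3,1) = (4·0.749473 − 0.745027) / 3 = 0.750955
R(2,2) = 0.751160 + (0.751160 − 0.728529)/15 = 0.752669
R(3,2) = 0.750955 + (0.750955 − 0.751160)/15 = 0.750941
R(3,3) = 0.750941 + (0.750941 − 0.752669)/63 = 0.750914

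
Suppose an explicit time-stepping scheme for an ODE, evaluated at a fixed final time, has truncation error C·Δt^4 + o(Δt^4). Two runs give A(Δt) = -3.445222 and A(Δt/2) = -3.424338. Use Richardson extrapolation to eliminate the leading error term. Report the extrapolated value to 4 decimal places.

-3.4229

The leading error scales as Δt^4; refining by a factor of 2 reduces it by 2^4 = 16.
Extrapolated value = (16·A(Δt/2) − A(Δt)) / (16 − 1)
= (16·(-3.424338) − (-3.445222)) / 15
= -51.344186 / 15 = -3.422946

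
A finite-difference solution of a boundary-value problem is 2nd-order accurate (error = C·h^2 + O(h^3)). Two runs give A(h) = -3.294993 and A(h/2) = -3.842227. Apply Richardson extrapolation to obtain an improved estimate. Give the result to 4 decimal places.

-4.0246

The leading error scales as h^2; refining by a factor of 2 reduces it by 2^2 = 4.
Extrapolated value = (4·A(h/2) − A(h)) / (4 − 1)
= (4·(-3.842227) − (-3.294993)) / 3
= -12.073915 / 3 = -4.024638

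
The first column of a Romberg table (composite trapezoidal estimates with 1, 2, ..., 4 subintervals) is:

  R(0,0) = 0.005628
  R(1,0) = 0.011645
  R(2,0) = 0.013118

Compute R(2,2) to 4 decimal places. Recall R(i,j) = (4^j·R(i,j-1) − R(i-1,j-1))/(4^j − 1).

R(1,1) = 0.011645 + (0.011645 − 0.005628)/3 = 0.013651
R(2,1) = (4·0.013118 − 0.011645) / 3 = 0.013609
R(2,2) = (16·0.013609 − 0.013651) / 15 = 0.013606

0.0136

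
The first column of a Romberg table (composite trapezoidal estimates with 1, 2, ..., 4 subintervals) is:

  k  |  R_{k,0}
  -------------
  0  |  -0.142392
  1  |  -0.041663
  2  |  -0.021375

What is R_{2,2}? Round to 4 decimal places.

-0.0150

Richardson extrapolation on the trapezoidal column (denominator 4−1=3):
R_{1,1} = (4·(-0.041663) − (-0.142392)) / 3 = -0.008087
R_{2,1} = (4·(-0.021375) − (-0.041663)) / 3 = -0.014612
R_{2,2} = -0.014612 + (-0.014612 − (-0.008087))/15 = -0.015047
(Column j=1 coincides with Simpson's rule on the same nodes.)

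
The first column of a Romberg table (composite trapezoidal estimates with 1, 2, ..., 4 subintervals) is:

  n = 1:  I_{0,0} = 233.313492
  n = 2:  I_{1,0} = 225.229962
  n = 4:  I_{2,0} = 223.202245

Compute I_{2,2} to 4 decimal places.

Richardson extrapolation on the trapezoidal column (denominator 4−1=3):
I_{1,1} = 225.229962 + (225.229962 − 233.313492)/3 = 222.535452
I_{2,1} = (4·223.202245 − 225.229962) / 3 = 222.526339
I_{2,2} = 222.526339 + (222.526339 − 222.535452)/15 = 222.525731

222.5257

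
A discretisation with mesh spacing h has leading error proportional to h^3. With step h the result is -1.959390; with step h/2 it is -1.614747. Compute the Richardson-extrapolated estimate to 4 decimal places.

-1.5655

Extrapolated value = (8·A(h/2) − A(h)) / (8 − 1)
= (8·(-1.614747) − (-1.959390)) / 7
= -10.958586 / 7 = -1.565512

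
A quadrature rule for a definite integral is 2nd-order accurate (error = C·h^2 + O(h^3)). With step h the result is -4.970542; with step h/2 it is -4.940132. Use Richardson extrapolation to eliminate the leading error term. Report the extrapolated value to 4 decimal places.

Extrapolated value = (4·A(h/2) − A(h)) / (4 − 1)
= (4·(-4.940132) − (-4.970542)) / 3
= -14.789986 / 3 = -4.929995

-4.9300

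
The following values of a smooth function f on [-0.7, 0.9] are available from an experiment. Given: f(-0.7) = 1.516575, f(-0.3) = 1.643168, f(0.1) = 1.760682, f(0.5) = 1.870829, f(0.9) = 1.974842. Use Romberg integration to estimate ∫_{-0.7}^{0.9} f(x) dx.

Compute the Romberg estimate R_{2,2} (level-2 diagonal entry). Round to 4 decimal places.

2.8092

R_{0,0} (trapezoid, 1 panel, h=1.6000): 2.793134
R_{1,0} (trapezoid, 2 panels, h=0.8000): 2.805112
R_{2,0} (trapezoid, 4 panels, h=0.4000): 2.808155
R_{1,1} = 2.805112 + (2.805112 − 2.793134)/3 = 2.809105
R_{2,1} = 2.808155 + (2.808155 − 2.805112)/3 = 2.809169
R_{2,2} = 2.809169 + (2.809169 − 2.809105)/15 = 2.809173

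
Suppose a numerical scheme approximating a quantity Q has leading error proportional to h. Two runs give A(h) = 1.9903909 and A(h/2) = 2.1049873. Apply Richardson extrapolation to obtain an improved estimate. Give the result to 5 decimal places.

2.21958

Extrapolated value = (2·A(h/2) − A(h)) / (2 − 1)
= (2·2.1049873 − 1.9903909) / 1
= 2.2195837 / 1 = 2.2195837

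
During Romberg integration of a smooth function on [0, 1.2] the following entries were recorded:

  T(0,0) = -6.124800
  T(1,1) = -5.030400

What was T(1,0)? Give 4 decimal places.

-5.3040

From T(1,1) = (4·T(1,0) − T(0,0))/3, solve for T(1,0):
4·T(1,0) = 3·(-5.030400) + (-6.124800) = -21.216000
T(1,0) = -5.304000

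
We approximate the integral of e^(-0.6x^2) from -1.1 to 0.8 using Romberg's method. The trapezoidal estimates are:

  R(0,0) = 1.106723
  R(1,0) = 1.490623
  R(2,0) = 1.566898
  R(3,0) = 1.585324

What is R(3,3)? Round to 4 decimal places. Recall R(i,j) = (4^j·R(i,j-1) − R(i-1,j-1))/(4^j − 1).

1.5914

R(1,1) = 1.490623 + (1.490623 − 1.106723)/3 = 1.618590
R(2,1) = (4·1.566898 − 1.490623) / 3 = 1.592323
R(3,1) = (4·1.585324 − 1.566898) / 3 = 1.591466
R(2,2) = 1.592323 + (1.592323 − 1.618590)/15 = 1.590572
R(3,2) = (16·1.591466 − 1.592323) / 15 = 1.591409
R(3,3) = 1.591409 + (1.591409 − 1.590572)/63 = 1.591422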